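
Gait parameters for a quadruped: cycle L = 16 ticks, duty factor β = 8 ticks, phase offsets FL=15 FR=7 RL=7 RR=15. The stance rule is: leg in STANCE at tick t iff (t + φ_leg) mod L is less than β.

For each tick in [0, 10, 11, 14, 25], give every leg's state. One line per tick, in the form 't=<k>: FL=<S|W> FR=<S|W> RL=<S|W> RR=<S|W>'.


t=0: phase=(15,7,7,15) vs β=8 → FL=W FR=S RL=S RR=W
t=10: phase=(9,1,1,9) vs β=8 → FL=W FR=S RL=S RR=W
t=11: phase=(10,2,2,10) vs β=8 → FL=W FR=S RL=S RR=W
t=14: phase=(13,5,5,13) vs β=8 → FL=W FR=S RL=S RR=W
t=25: phase=(8,0,0,8) vs β=8 → FL=W FR=S RL=S RR=W

t=0: FL=W FR=S RL=S RR=W
t=10: FL=W FR=S RL=S RR=W
t=11: FL=W FR=S RL=S RR=W
t=14: FL=W FR=S RL=S RR=W
t=25: FL=W FR=S RL=S RR=W


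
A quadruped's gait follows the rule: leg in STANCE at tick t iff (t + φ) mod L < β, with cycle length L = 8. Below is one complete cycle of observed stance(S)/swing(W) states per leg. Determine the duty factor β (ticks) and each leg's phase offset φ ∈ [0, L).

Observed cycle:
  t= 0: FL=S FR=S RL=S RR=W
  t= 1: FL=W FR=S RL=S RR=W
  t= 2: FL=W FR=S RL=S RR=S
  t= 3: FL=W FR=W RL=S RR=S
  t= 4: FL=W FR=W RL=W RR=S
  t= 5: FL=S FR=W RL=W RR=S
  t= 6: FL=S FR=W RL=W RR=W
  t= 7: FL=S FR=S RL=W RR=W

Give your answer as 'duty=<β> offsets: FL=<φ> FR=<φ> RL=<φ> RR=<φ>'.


duty=4 offsets: FL=3 FR=1 RL=0 RR=6

duty β = stance ticks per leg = 4
FL: stance ticks = 4; W→S at t=5 → φ=3
FR: stance ticks = 4; W→S at t=7 → φ=1
RL: stance ticks = 4; W→S at t=0 → φ=0
RR: stance ticks = 4; W→S at t=2 → φ=6


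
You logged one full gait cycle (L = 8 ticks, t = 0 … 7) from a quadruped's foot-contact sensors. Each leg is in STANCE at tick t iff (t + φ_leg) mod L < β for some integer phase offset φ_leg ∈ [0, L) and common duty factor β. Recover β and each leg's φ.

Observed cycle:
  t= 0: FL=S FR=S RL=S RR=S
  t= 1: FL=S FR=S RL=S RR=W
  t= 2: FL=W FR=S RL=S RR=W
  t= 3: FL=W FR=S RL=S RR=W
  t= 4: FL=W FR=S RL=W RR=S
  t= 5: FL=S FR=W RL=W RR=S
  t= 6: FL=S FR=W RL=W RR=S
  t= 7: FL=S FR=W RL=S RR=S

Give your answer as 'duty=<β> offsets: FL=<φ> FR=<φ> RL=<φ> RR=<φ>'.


duty β = stance ticks per leg = 5
FL: stance ticks = 5; W→S at t=5 → φ=3
FR: stance ticks = 5; W→S at t=0 → φ=0
RL: stance ticks = 5; W→S at t=7 → φ=1
RR: stance ticks = 5; W→S at t=4 → φ=4

duty=5 offsets: FL=3 FR=0 RL=1 RR=4


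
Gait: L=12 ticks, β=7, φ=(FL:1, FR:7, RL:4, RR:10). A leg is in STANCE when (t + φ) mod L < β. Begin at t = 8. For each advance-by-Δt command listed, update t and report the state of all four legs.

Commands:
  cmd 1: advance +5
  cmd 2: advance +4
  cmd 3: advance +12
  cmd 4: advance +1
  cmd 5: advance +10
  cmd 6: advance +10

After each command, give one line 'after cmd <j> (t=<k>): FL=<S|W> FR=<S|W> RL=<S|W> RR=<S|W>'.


after cmd 1 (t=13): FL=S FR=W RL=S RR=W
after cmd 2 (t=17): FL=S FR=S RL=W RR=S
after cmd 3 (t=29): FL=S FR=S RL=W RR=S
after cmd 4 (t=30): FL=W FR=S RL=W RR=S
after cmd 5 (t=40): FL=S FR=W RL=W RR=S
after cmd 6 (t=50): FL=S FR=W RL=S RR=S

start t=8: FL=W FR=S RL=S RR=S
cmd 1: advance +5 → t=13, phase=(2,8,5,11) → FL=S FR=W RL=S RR=W
cmd 2: advance +4 → t=17, phase=(6,0,9,3) → FL=S FR=S RL=W RR=S
cmd 3: advance +12 → t=29, phase=(6,0,9,3) → FL=S FR=S RL=W RR=S
cmd 4: advance +1 → t=30, phase=(7,1,10,4) → FL=W FR=S RL=W RR=S
cmd 5: advance +10 → t=40, phase=(5,11,8,2) → FL=S FR=W RL=W RR=S
cmd 6: advance +10 → t=50, phase=(3,9,6,0) → FL=S FR=W RL=S RR=S


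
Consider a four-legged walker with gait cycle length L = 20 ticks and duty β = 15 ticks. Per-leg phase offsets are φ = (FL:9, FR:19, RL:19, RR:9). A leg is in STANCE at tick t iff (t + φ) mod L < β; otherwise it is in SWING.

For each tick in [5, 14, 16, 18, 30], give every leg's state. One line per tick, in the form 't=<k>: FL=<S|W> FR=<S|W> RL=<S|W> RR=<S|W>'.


t=5: phase=(14,4,4,14) vs β=15 → FL=S FR=S RL=S RR=S
t=14: phase=(3,13,13,3) vs β=15 → FL=S FR=S RL=S RR=S
t=16: phase=(5,15,15,5) vs β=15 → FL=S FR=W RL=W RR=S
t=18: phase=(7,17,17,7) vs β=15 → FL=S FR=W RL=W RR=S
t=30: phase=(19,9,9,19) vs β=15 → FL=W FR=S RL=S RR=W

t=5: FL=S FR=S RL=S RR=S
t=14: FL=S FR=S RL=S RR=S
t=16: FL=S FR=W RL=W RR=S
t=18: FL=S FR=W RL=W RR=S
t=30: FL=W FR=S RL=S RR=W


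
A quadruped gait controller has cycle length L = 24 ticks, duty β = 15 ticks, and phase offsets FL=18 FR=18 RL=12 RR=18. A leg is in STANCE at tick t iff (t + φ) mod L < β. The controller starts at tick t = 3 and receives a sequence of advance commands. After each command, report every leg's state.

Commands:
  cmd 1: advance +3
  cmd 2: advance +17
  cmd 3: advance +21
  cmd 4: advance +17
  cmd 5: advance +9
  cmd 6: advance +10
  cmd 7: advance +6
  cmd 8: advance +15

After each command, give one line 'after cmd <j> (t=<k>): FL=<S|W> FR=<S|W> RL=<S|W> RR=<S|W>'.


start t=3: FL=W FR=W RL=W RR=W
cmd 1: advance +3 → t=6, phase=(0,0,18,0) → FL=S FR=S RL=W RR=S
cmd 2: advance +17 → t=23, phase=(17,17,11,17) → FL=W FR=W RL=S RR=W
cmd 3: advance +21 → t=44, phase=(14,14,8,14) → FL=S FR=S RL=S RR=S
cmd 4: advance +17 → t=61, phase=(7,7,1,7) → FL=S FR=S RL=S RR=S
cmd 5: advance +9 → t=70, phase=(16,16,10,16) → FL=W FR=W RL=S RR=W
cmd 6: advance +10 → t=80, phase=(2,2,20,2) → FL=S FR=S RL=W RR=S
cmd 7: advance +6 → t=86, phase=(8,8,2,8) → FL=S FR=S RL=S RR=S
cmd 8: advance +15 → t=101, phase=(23,23,17,23) → FL=W FR=W RL=W RR=W

after cmd 1 (t=6): FL=S FR=S RL=W RR=S
after cmd 2 (t=23): FL=W FR=W RL=S RR=W
after cmd 3 (t=44): FL=S FR=S RL=S RR=S
after cmd 4 (t=61): FL=S FR=S RL=S RR=S
after cmd 5 (t=70): FL=W FR=W RL=S RR=W
after cmd 6 (t=80): FL=S FR=S RL=W RR=S
after cmd 7 (t=86): FL=S FR=S RL=S RR=S
after cmd 8 (t=101): FL=W FR=W RL=W RR=W


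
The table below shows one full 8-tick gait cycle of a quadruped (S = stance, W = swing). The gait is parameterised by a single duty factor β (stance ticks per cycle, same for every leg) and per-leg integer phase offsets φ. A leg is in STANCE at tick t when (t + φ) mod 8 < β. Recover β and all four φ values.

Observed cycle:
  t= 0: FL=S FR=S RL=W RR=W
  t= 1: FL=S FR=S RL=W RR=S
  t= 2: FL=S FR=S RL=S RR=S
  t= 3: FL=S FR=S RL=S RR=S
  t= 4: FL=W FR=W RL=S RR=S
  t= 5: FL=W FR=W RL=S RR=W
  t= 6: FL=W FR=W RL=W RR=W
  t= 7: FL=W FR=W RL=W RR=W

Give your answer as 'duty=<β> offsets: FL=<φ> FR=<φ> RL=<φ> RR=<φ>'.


duty=4 offsets: FL=0 FR=0 RL=6 RR=7

duty β = stance ticks per leg = 4
FL: stance ticks = 4; W→S at t=0 → φ=0
FR: stance ticks = 4; W→S at t=0 → φ=0
RL: stance ticks = 4; W→S at t=2 → φ=6
RR: stance ticks = 4; W→S at t=1 → φ=7


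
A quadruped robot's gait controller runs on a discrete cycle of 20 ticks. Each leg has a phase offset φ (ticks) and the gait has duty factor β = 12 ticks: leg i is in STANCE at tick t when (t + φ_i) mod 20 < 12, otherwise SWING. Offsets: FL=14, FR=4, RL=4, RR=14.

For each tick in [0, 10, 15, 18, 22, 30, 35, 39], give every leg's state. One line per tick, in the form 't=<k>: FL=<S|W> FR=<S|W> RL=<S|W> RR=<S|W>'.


t=0: FL=W FR=S RL=S RR=W
t=10: FL=S FR=W RL=W RR=S
t=15: FL=S FR=W RL=W RR=S
t=18: FL=W FR=S RL=S RR=W
t=22: FL=W FR=S RL=S RR=W
t=30: FL=S FR=W RL=W RR=S
t=35: FL=S FR=W RL=W RR=S
t=39: FL=W FR=S RL=S RR=W

t=0: phase=(14,4,4,14) vs β=12 → FL=W FR=S RL=S RR=W
t=10: phase=(4,14,14,4) vs β=12 → FL=S FR=W RL=W RR=S
t=15: phase=(9,19,19,9) vs β=12 → FL=S FR=W RL=W RR=S
t=18: phase=(12,2,2,12) vs β=12 → FL=W FR=S RL=S RR=W
t=22: phase=(16,6,6,16) vs β=12 → FL=W FR=S RL=S RR=W
t=30: phase=(4,14,14,4) vs β=12 → FL=S FR=W RL=W RR=S
t=35: phase=(9,19,19,9) vs β=12 → FL=S FR=W RL=W RR=S
t=39: phase=(13,3,3,13) vs β=12 → FL=W FR=S RL=S RR=W


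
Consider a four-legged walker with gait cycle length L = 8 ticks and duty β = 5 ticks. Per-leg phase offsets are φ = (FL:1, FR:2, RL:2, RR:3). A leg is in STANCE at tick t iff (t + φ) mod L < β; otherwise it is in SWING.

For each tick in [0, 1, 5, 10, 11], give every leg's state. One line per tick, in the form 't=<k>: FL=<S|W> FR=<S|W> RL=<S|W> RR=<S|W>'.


t=0: phase=(1,2,2,3) vs β=5 → FL=S FR=S RL=S RR=S
t=1: phase=(2,3,3,4) vs β=5 → FL=S FR=S RL=S RR=S
t=5: phase=(6,7,7,0) vs β=5 → FL=W FR=W RL=W RR=S
t=10: phase=(3,4,4,5) vs β=5 → FL=S FR=S RL=S RR=W
t=11: phase=(4,5,5,6) vs β=5 → FL=S FR=W RL=W RR=W

t=0: FL=S FR=S RL=S RR=S
t=1: FL=S FR=S RL=S RR=S
t=5: FL=W FR=W RL=W RR=S
t=10: FL=S FR=S RL=S RR=W
t=11: FL=S FR=W RL=W RR=W


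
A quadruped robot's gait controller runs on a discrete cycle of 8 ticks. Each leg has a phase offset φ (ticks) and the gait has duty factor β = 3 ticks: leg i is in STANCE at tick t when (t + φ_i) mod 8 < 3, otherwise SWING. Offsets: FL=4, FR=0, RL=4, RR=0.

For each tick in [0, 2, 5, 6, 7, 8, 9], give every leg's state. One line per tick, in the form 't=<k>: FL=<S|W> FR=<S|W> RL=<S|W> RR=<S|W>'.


t=0: FL=W FR=S RL=W RR=S
t=2: FL=W FR=S RL=W RR=S
t=5: FL=S FR=W RL=S RR=W
t=6: FL=S FR=W RL=S RR=W
t=7: FL=W FR=W RL=W RR=W
t=8: FL=W FR=S RL=W RR=S
t=9: FL=W FR=S RL=W RR=S

t=0: phase=(4,0,4,0) vs β=3 → FL=W FR=S RL=W RR=S
t=2: phase=(6,2,6,2) vs β=3 → FL=W FR=S RL=W RR=S
t=5: phase=(1,5,1,5) vs β=3 → FL=S FR=W RL=S RR=W
t=6: phase=(2,6,2,6) vs β=3 → FL=S FR=W RL=S RR=W
t=7: phase=(3,7,3,7) vs β=3 → FL=W FR=W RL=W RR=W
t=8: phase=(4,0,4,0) vs β=3 → FL=W FR=S RL=W RR=S
t=9: phase=(5,1,5,1) vs β=3 → FL=W FR=S RL=W RR=S


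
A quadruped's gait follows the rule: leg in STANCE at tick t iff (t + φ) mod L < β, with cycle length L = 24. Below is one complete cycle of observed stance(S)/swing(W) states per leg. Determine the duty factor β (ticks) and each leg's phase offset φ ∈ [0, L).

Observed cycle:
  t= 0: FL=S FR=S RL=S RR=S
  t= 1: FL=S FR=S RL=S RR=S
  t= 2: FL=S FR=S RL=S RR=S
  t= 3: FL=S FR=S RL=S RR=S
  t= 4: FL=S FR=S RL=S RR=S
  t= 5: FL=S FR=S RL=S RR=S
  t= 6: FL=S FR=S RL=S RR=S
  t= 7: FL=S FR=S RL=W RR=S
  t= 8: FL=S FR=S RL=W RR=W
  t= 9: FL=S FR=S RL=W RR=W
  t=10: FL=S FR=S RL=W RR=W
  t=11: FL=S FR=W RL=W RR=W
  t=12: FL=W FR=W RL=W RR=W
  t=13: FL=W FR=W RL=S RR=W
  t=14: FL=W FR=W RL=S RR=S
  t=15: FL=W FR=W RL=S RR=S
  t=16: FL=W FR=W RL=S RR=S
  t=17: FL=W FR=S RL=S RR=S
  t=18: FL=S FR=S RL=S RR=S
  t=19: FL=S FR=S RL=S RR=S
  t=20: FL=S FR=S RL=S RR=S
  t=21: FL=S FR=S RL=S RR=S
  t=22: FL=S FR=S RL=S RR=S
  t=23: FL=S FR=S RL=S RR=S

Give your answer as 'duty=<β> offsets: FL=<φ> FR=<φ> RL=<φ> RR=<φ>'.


duty β = stance ticks per leg = 18
FL: stance ticks = 18; W→S at t=18 → φ=6
FR: stance ticks = 18; W→S at t=17 → φ=7
RL: stance ticks = 18; W→S at t=13 → φ=11
RR: stance ticks = 18; W→S at t=14 → φ=10

duty=18 offsets: FL=6 FR=7 RL=11 RR=10


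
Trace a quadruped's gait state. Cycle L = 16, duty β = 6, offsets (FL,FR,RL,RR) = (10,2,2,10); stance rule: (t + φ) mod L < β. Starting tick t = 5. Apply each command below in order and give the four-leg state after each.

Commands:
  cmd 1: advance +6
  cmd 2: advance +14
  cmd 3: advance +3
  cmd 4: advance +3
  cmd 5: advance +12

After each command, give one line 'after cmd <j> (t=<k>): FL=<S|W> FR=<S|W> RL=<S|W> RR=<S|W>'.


start t=5: FL=W FR=W RL=W RR=W
cmd 1: advance +6 → t=11, phase=(5,13,13,5) → FL=S FR=W RL=W RR=S
cmd 2: advance +14 → t=25, phase=(3,11,11,3) → FL=S FR=W RL=W RR=S
cmd 3: advance +3 → t=28, phase=(6,14,14,6) → FL=W FR=W RL=W RR=W
cmd 4: advance +3 → t=31, phase=(9,1,1,9) → FL=W FR=S RL=S RR=W
cmd 5: advance +12 → t=43, phase=(5,13,13,5) → FL=S FR=W RL=W RR=S

after cmd 1 (t=11): FL=S FR=W RL=W RR=S
after cmd 2 (t=25): FL=S FR=W RL=W RR=S
after cmd 3 (t=28): FL=W FR=W RL=W RR=W
after cmd 4 (t=31): FL=W FR=S RL=S RR=W
after cmd 5 (t=43): FL=S FR=W RL=W RR=S


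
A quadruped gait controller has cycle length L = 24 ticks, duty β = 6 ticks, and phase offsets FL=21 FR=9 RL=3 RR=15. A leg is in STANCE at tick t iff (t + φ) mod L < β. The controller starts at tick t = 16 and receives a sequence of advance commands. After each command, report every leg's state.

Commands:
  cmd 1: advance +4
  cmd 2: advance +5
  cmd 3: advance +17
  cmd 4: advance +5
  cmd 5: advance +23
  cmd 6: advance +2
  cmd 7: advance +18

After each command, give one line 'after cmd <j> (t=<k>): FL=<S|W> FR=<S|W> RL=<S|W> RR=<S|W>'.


after cmd 1 (t=20): FL=W FR=S RL=W RR=W
after cmd 2 (t=25): FL=W FR=W RL=S RR=W
after cmd 3 (t=42): FL=W FR=S RL=W RR=W
after cmd 4 (t=47): FL=W FR=W RL=S RR=W
after cmd 5 (t=70): FL=W FR=W RL=S RR=W
after cmd 6 (t=72): FL=W FR=W RL=S RR=W
after cmd 7 (t=90): FL=W FR=S RL=W RR=W

start t=16: FL=W FR=S RL=W RR=W
cmd 1: advance +4 → t=20, phase=(17,5,23,11) → FL=W FR=S RL=W RR=W
cmd 2: advance +5 → t=25, phase=(22,10,4,16) → FL=W FR=W RL=S RR=W
cmd 3: advance +17 → t=42, phase=(15,3,21,9) → FL=W FR=S RL=W RR=W
cmd 4: advance +5 → t=47, phase=(20,8,2,14) → FL=W FR=W RL=S RR=W
cmd 5: advance +23 → t=70, phase=(19,7,1,13) → FL=W FR=W RL=S RR=W
cmd 6: advance +2 → t=72, phase=(21,9,3,15) → FL=W FR=W RL=S RR=W
cmd 7: advance +18 → t=90, phase=(15,3,21,9) → FL=W FR=S RL=W RR=W


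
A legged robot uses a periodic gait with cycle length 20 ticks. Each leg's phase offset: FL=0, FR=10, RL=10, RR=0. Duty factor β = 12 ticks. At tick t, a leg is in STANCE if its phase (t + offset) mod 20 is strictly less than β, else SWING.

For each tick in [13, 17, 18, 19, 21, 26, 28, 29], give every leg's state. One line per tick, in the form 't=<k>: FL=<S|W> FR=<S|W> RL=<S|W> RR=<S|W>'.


t=13: FL=W FR=S RL=S RR=W
t=17: FL=W FR=S RL=S RR=W
t=18: FL=W FR=S RL=S RR=W
t=19: FL=W FR=S RL=S RR=W
t=21: FL=S FR=S RL=S RR=S
t=26: FL=S FR=W RL=W RR=S
t=28: FL=S FR=W RL=W RR=S
t=29: FL=S FR=W RL=W RR=S

t=13: phase=(13,3,3,13) vs β=12 → FL=W FR=S RL=S RR=W
t=17: phase=(17,7,7,17) vs β=12 → FL=W FR=S RL=S RR=W
t=18: phase=(18,8,8,18) vs β=12 → FL=W FR=S RL=S RR=W
t=19: phase=(19,9,9,19) vs β=12 → FL=W FR=S RL=S RR=W
t=21: phase=(1,11,11,1) vs β=12 → FL=S FR=S RL=S RR=S
t=26: phase=(6,16,16,6) vs β=12 → FL=S FR=W RL=W RR=S
t=28: phase=(8,18,18,8) vs β=12 → FL=S FR=W RL=W RR=S
t=29: phase=(9,19,19,9) vs β=12 → FL=S FR=W RL=W RR=S


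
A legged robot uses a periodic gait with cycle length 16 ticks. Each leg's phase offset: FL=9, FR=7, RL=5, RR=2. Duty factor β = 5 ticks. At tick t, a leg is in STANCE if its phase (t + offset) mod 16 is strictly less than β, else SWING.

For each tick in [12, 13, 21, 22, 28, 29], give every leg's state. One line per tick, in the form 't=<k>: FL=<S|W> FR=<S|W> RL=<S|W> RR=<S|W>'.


t=12: phase=(5,3,1,14) vs β=5 → FL=W FR=S RL=S RR=W
t=13: phase=(6,4,2,15) vs β=5 → FL=W FR=S RL=S RR=W
t=21: phase=(14,12,10,7) vs β=5 → FL=W FR=W RL=W RR=W
t=22: phase=(15,13,11,8) vs β=5 → FL=W FR=W RL=W RR=W
t=28: phase=(5,3,1,14) vs β=5 → FL=W FR=S RL=S RR=W
t=29: phase=(6,4,2,15) vs β=5 → FL=W FR=S RL=S RR=W

t=12: FL=W FR=S RL=S RR=W
t=13: FL=W FR=S RL=S RR=W
t=21: FL=W FR=W RL=W RR=W
t=22: FL=W FR=W RL=W RR=W
t=28: FL=W FR=S RL=S RR=W
t=29: FL=W FR=S RL=S RR=W


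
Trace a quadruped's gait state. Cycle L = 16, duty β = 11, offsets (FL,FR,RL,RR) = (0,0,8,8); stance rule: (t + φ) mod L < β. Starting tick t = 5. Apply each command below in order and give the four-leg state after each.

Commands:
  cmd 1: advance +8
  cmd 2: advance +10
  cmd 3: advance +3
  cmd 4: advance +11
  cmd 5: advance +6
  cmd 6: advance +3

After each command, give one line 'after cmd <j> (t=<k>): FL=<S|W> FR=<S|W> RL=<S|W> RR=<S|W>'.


start t=5: FL=S FR=S RL=W RR=W
cmd 1: advance +8 → t=13, phase=(13,13,5,5) → FL=W FR=W RL=S RR=S
cmd 2: advance +10 → t=23, phase=(7,7,15,15) → FL=S FR=S RL=W RR=W
cmd 3: advance +3 → t=26, phase=(10,10,2,2) → FL=S FR=S RL=S RR=S
cmd 4: advance +11 → t=37, phase=(5,5,13,13) → FL=S FR=S RL=W RR=W
cmd 5: advance +6 → t=43, phase=(11,11,3,3) → FL=W FR=W RL=S RR=S
cmd 6: advance +3 → t=46, phase=(14,14,6,6) → FL=W FR=W RL=S RR=S

after cmd 1 (t=13): FL=W FR=W RL=S RR=S
after cmd 2 (t=23): FL=S FR=S RL=W RR=W
after cmd 3 (t=26): FL=S FR=S RL=S RR=S
after cmd 4 (t=37): FL=S FR=S RL=W RR=W
after cmd 5 (t=43): FL=W FR=W RL=S RR=S
after cmd 6 (t=46): FL=W FR=W RL=S RR=S


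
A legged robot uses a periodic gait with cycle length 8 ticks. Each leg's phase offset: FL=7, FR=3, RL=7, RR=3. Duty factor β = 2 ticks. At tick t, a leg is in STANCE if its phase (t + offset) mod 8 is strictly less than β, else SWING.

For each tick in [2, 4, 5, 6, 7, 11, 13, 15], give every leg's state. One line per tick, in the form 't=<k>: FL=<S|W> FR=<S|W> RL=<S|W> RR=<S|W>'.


t=2: phase=(1,5,1,5) vs β=2 → FL=S FR=W RL=S RR=W
t=4: phase=(3,7,3,7) vs β=2 → FL=W FR=W RL=W RR=W
t=5: phase=(4,0,4,0) vs β=2 → FL=W FR=S RL=W RR=S
t=6: phase=(5,1,5,1) vs β=2 → FL=W FR=S RL=W RR=S
t=7: phase=(6,2,6,2) vs β=2 → FL=W FR=W RL=W RR=W
t=11: phase=(2,6,2,6) vs β=2 → FL=W FR=W RL=W RR=W
t=13: phase=(4,0,4,0) vs β=2 → FL=W FR=S RL=W RR=S
t=15: phase=(6,2,6,2) vs β=2 → FL=W FR=W RL=W RR=W

t=2: FL=S FR=W RL=S RR=W
t=4: FL=W FR=W RL=W RR=W
t=5: FL=W FR=S RL=W RR=S
t=6: FL=W FR=S RL=W RR=S
t=7: FL=W FR=W RL=W RR=W
t=11: FL=W FR=W RL=W RR=W
t=13: FL=W FR=S RL=W RR=S
t=15: FL=W FR=W RL=W RR=W


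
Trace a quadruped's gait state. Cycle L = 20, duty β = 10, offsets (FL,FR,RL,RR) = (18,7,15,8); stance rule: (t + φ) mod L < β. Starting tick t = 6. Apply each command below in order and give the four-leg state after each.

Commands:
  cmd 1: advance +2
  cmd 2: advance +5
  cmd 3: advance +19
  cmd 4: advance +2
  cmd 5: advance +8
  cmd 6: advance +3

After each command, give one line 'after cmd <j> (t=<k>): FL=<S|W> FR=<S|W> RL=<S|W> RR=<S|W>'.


after cmd 1 (t=8): FL=S FR=W RL=S RR=W
after cmd 2 (t=13): FL=W FR=S RL=S RR=S
after cmd 3 (t=32): FL=W FR=W RL=S RR=S
after cmd 4 (t=34): FL=W FR=S RL=S RR=S
after cmd 5 (t=42): FL=S FR=S RL=W RR=W
after cmd 6 (t=45): FL=S FR=W RL=S RR=W

start t=6: FL=S FR=W RL=S RR=W
cmd 1: advance +2 → t=8, phase=(6,15,3,16) → FL=S FR=W RL=S RR=W
cmd 2: advance +5 → t=13, phase=(11,0,8,1) → FL=W FR=S RL=S RR=S
cmd 3: advance +19 → t=32, phase=(10,19,7,0) → FL=W FR=W RL=S RR=S
cmd 4: advance +2 → t=34, phase=(12,1,9,2) → FL=W FR=S RL=S RR=S
cmd 5: advance +8 → t=42, phase=(0,9,17,10) → FL=S FR=S RL=W RR=W
cmd 6: advance +3 → t=45, phase=(3,12,0,13) → FL=S FR=W RL=S RR=W


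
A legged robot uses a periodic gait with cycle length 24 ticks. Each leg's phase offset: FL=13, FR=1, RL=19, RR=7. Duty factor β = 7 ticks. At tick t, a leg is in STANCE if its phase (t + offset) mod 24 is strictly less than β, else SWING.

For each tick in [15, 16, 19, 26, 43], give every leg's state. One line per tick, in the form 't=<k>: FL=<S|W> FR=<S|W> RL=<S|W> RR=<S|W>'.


t=15: FL=S FR=W RL=W RR=W
t=16: FL=S FR=W RL=W RR=W
t=19: FL=W FR=W RL=W RR=S
t=26: FL=W FR=S RL=W RR=W
t=43: FL=W FR=W RL=W RR=S

t=15: phase=(4,16,10,22) vs β=7 → FL=S FR=W RL=W RR=W
t=16: phase=(5,17,11,23) vs β=7 → FL=S FR=W RL=W RR=W
t=19: phase=(8,20,14,2) vs β=7 → FL=W FR=W RL=W RR=S
t=26: phase=(15,3,21,9) vs β=7 → FL=W FR=S RL=W RR=W
t=43: phase=(8,20,14,2) vs β=7 → FL=W FR=W RL=W RR=S


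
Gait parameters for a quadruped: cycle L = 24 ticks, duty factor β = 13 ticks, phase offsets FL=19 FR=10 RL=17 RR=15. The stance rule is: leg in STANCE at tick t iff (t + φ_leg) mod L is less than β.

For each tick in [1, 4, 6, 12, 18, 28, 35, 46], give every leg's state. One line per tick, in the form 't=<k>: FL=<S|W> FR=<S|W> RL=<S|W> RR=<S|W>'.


t=1: phase=(20,11,18,16) vs β=13 → FL=W FR=S RL=W RR=W
t=4: phase=(23,14,21,19) vs β=13 → FL=W FR=W RL=W RR=W
t=6: phase=(1,16,23,21) vs β=13 → FL=S FR=W RL=W RR=W
t=12: phase=(7,22,5,3) vs β=13 → FL=S FR=W RL=S RR=S
t=18: phase=(13,4,11,9) vs β=13 → FL=W FR=S RL=S RR=S
t=28: phase=(23,14,21,19) vs β=13 → FL=W FR=W RL=W RR=W
t=35: phase=(6,21,4,2) vs β=13 → FL=S FR=W RL=S RR=S
t=46: phase=(17,8,15,13) vs β=13 → FL=W FR=S RL=W RR=W

t=1: FL=W FR=S RL=W RR=W
t=4: FL=W FR=W RL=W RR=W
t=6: FL=S FR=W RL=W RR=W
t=12: FL=S FR=W RL=S RR=S
t=18: FL=W FR=S RL=S RR=S
t=28: FL=W FR=W RL=W RR=W
t=35: FL=S FR=W RL=S RR=S
t=46: FL=W FR=S RL=W RR=W


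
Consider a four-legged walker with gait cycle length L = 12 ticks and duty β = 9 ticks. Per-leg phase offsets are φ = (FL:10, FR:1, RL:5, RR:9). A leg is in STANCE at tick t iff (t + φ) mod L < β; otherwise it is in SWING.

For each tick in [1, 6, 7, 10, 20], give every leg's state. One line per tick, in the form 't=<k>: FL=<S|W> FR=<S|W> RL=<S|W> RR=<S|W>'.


t=1: phase=(11,2,6,10) vs β=9 → FL=W FR=S RL=S RR=W
t=6: phase=(4,7,11,3) vs β=9 → FL=S FR=S RL=W RR=S
t=7: phase=(5,8,0,4) vs β=9 → FL=S FR=S RL=S RR=S
t=10: phase=(8,11,3,7) vs β=9 → FL=S FR=W RL=S RR=S
t=20: phase=(6,9,1,5) vs β=9 → FL=S FR=W RL=S RR=S

t=1: FL=W FR=S RL=S RR=W
t=6: FL=S FR=S RL=W RR=S
t=7: FL=S FR=S RL=S RR=S
t=10: FL=S FR=W RL=S RR=S
t=20: FL=S FR=W RL=S RR=S


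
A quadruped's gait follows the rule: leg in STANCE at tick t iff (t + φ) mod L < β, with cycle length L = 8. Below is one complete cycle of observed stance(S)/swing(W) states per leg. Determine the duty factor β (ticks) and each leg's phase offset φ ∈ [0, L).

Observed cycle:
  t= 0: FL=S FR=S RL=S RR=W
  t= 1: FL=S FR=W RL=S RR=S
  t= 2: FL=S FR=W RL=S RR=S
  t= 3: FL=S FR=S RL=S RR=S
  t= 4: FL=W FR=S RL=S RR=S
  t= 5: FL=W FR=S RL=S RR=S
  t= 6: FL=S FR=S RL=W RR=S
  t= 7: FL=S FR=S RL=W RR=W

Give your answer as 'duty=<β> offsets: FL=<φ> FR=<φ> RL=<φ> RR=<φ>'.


duty=6 offsets: FL=2 FR=5 RL=0 RR=7

duty β = stance ticks per leg = 6
FL: stance ticks = 6; W→S at t=6 → φ=2
FR: stance ticks = 6; W→S at t=3 → φ=5
RL: stance ticks = 6; W→S at t=0 → φ=0
RR: stance ticks = 6; W→S at t=1 → φ=7


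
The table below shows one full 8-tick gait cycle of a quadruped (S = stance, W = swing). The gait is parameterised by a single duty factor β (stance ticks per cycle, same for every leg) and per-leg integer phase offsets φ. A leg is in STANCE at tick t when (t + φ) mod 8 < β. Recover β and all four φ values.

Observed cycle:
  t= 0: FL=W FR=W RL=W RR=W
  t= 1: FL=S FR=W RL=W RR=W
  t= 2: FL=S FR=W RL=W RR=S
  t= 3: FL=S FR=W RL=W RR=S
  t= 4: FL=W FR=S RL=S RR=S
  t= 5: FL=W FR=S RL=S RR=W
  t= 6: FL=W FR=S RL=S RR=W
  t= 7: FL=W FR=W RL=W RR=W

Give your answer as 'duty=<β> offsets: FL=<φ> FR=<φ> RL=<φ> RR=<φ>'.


duty β = stance ticks per leg = 3
FL: stance ticks = 3; W→S at t=1 → φ=7
FR: stance ticks = 3; W→S at t=4 → φ=4
RL: stance ticks = 3; W→S at t=4 → φ=4
RR: stance ticks = 3; W→S at t=2 → φ=6

duty=3 offsets: FL=7 FR=4 RL=4 RR=6


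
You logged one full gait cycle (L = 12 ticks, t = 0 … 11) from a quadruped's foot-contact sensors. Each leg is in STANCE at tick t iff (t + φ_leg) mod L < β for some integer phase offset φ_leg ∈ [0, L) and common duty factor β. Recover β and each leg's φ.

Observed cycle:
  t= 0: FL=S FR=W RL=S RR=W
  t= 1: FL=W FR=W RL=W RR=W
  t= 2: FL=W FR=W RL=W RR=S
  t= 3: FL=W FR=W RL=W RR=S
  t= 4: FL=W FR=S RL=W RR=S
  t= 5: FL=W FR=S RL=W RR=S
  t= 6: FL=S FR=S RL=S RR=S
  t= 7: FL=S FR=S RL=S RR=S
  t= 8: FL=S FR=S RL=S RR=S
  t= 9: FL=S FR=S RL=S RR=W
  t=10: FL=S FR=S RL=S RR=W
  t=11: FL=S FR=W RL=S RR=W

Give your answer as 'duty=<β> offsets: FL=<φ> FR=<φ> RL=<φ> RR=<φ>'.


duty β = stance ticks per leg = 7
FL: stance ticks = 7; W→S at t=6 → φ=6
FR: stance ticks = 7; W→S at t=4 → φ=8
RL: stance ticks = 7; W→S at t=6 → φ=6
RR: stance ticks = 7; W→S at t=2 → φ=10

duty=7 offsets: FL=6 FR=8 RL=6 RR=10


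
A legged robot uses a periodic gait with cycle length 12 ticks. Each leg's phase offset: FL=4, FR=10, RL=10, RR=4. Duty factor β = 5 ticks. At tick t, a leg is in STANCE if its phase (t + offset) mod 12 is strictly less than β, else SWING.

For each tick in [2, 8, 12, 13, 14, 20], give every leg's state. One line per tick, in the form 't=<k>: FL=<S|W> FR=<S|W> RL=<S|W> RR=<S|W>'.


t=2: FL=W FR=S RL=S RR=W
t=8: FL=S FR=W RL=W RR=S
t=12: FL=S FR=W RL=W RR=S
t=13: FL=W FR=W RL=W RR=W
t=14: FL=W FR=S RL=S RR=W
t=20: FL=S FR=W RL=W RR=S

t=2: phase=(6,0,0,6) vs β=5 → FL=W FR=S RL=S RR=W
t=8: phase=(0,6,6,0) vs β=5 → FL=S FR=W RL=W RR=S
t=12: phase=(4,10,10,4) vs β=5 → FL=S FR=W RL=W RR=S
t=13: phase=(5,11,11,5) vs β=5 → FL=W FR=W RL=W RR=W
t=14: phase=(6,0,0,6) vs β=5 → FL=W FR=S RL=S RR=W
t=20: phase=(0,6,6,0) vs β=5 → FL=S FR=W RL=W RR=S


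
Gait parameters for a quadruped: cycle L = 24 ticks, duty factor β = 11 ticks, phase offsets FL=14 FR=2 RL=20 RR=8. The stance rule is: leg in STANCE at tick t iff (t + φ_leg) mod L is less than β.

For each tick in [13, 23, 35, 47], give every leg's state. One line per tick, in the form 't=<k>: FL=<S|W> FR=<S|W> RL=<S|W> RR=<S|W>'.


t=13: phase=(3,15,9,21) vs β=11 → FL=S FR=W RL=S RR=W
t=23: phase=(13,1,19,7) vs β=11 → FL=W FR=S RL=W RR=S
t=35: phase=(1,13,7,19) vs β=11 → FL=S FR=W RL=S RR=W
t=47: phase=(13,1,19,7) vs β=11 → FL=W FR=S RL=W RR=S

t=13: FL=S FR=W RL=S RR=W
t=23: FL=W FR=S RL=W RR=S
t=35: FL=S FR=W RL=S RR=W
t=47: FL=W FR=S RL=W RR=S


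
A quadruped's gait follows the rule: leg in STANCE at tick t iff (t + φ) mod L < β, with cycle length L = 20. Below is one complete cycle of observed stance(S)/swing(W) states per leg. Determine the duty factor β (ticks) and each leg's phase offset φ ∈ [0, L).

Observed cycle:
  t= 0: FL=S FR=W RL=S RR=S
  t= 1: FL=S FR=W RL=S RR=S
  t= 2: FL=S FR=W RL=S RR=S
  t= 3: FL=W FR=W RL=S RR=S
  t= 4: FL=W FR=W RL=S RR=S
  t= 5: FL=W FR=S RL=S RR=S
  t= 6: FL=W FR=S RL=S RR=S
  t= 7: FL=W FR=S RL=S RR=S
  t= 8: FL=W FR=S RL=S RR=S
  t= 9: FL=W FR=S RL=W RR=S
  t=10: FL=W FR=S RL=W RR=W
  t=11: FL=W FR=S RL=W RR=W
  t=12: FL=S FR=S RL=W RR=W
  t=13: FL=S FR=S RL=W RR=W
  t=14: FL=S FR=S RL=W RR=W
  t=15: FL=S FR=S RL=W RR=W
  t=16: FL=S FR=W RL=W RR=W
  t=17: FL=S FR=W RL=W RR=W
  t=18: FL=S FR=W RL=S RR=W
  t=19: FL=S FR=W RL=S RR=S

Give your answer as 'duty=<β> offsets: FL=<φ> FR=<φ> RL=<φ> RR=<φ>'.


duty β = stance ticks per leg = 11
FL: stance ticks = 11; W→S at t=12 → φ=8
FR: stance ticks = 11; W→S at t=5 → φ=15
RL: stance ticks = 11; W→S at t=18 → φ=2
RR: stance ticks = 11; W→S at t=19 → φ=1

duty=11 offsets: FL=8 FR=15 RL=2 RR=1


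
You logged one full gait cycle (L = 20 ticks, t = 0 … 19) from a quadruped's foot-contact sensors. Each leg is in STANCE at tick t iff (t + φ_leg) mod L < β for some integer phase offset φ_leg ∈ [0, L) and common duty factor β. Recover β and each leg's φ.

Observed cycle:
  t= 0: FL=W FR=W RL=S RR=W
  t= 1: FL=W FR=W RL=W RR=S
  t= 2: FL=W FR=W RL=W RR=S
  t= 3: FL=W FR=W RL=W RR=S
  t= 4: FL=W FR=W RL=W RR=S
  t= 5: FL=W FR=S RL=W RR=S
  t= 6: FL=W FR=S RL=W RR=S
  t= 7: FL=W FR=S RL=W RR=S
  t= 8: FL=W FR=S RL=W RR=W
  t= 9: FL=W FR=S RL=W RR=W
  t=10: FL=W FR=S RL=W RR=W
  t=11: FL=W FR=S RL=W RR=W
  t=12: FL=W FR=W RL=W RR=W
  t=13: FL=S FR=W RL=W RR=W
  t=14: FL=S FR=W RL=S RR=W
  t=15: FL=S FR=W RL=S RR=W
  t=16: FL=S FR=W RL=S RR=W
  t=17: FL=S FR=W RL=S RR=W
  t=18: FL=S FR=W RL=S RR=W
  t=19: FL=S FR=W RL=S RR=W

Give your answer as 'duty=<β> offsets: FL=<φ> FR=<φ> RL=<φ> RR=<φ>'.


duty=7 offsets: FL=7 FR=15 RL=6 RR=19

duty β = stance ticks per leg = 7
FL: stance ticks = 7; W→S at t=13 → φ=7
FR: stance ticks = 7; W→S at t=5 → φ=15
RL: stance ticks = 7; W→S at t=14 → φ=6
RR: stance ticks = 7; W→S at t=1 → φ=19


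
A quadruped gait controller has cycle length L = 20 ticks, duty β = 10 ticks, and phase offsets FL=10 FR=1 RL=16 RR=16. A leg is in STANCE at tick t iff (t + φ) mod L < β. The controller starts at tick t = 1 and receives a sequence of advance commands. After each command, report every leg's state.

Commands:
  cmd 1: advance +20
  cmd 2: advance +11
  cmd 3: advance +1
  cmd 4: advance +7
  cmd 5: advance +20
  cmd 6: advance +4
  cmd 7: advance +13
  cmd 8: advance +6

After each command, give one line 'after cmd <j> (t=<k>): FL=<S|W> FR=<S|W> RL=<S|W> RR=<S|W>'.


after cmd 1 (t=21): FL=W FR=S RL=W RR=W
after cmd 2 (t=32): FL=S FR=W RL=S RR=S
after cmd 3 (t=33): FL=S FR=W RL=S RR=S
after cmd 4 (t=40): FL=W FR=S RL=W RR=W
after cmd 5 (t=60): FL=W FR=S RL=W RR=W
after cmd 6 (t=64): FL=W FR=S RL=S RR=S
after cmd 7 (t=77): FL=S FR=W RL=W RR=W
after cmd 8 (t=83): FL=W FR=S RL=W RR=W

start t=1: FL=W FR=S RL=W RR=W
cmd 1: advance +20 → t=21, phase=(11,2,17,17) → FL=W FR=S RL=W RR=W
cmd 2: advance +11 → t=32, phase=(2,13,8,8) → FL=S FR=W RL=S RR=S
cmd 3: advance +1 → t=33, phase=(3,14,9,9) → FL=S FR=W RL=S RR=S
cmd 4: advance +7 → t=40, phase=(10,1,16,16) → FL=W FR=S RL=W RR=W
cmd 5: advance +20 → t=60, phase=(10,1,16,16) → FL=W FR=S RL=W RR=W
cmd 6: advance +4 → t=64, phase=(14,5,0,0) → FL=W FR=S RL=S RR=S
cmd 7: advance +13 → t=77, phase=(7,18,13,13) → FL=S FR=W RL=W RR=W
cmd 8: advance +6 → t=83, phase=(13,4,19,19) → FL=W FR=S RL=W RR=W


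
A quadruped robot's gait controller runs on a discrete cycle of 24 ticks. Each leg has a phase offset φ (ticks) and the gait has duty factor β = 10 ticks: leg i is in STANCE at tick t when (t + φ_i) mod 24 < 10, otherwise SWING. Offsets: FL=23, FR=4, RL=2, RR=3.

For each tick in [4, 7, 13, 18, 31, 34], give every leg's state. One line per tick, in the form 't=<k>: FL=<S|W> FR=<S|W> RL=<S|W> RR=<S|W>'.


t=4: FL=S FR=S RL=S RR=S
t=7: FL=S FR=W RL=S RR=W
t=13: FL=W FR=W RL=W RR=W
t=18: FL=W FR=W RL=W RR=W
t=31: FL=S FR=W RL=S RR=W
t=34: FL=S FR=W RL=W RR=W

t=4: phase=(3,8,6,7) vs β=10 → FL=S FR=S RL=S RR=S
t=7: phase=(6,11,9,10) vs β=10 → FL=S FR=W RL=S RR=W
t=13: phase=(12,17,15,16) vs β=10 → FL=W FR=W RL=W RR=W
t=18: phase=(17,22,20,21) vs β=10 → FL=W FR=W RL=W RR=W
t=31: phase=(6,11,9,10) vs β=10 → FL=S FR=W RL=S RR=W
t=34: phase=(9,14,12,13) vs β=10 → FL=S FR=W RL=W RR=W


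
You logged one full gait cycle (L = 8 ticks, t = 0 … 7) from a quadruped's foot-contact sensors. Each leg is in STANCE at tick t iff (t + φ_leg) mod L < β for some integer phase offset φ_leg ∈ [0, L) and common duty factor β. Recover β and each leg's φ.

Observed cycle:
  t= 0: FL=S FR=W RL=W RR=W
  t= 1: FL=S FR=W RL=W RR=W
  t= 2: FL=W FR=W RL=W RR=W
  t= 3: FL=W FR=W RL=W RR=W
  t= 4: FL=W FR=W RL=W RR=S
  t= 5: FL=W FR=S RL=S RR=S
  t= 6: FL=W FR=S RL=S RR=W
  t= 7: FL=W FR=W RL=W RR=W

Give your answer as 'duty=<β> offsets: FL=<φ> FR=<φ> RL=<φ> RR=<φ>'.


duty=2 offsets: FL=0 FR=3 RL=3 RR=4

duty β = stance ticks per leg = 2
FL: stance ticks = 2; W→S at t=0 → φ=0
FR: stance ticks = 2; W→S at t=5 → φ=3
RL: stance ticks = 2; W→S at t=5 → φ=3
RR: stance ticks = 2; W→S at t=4 → φ=4


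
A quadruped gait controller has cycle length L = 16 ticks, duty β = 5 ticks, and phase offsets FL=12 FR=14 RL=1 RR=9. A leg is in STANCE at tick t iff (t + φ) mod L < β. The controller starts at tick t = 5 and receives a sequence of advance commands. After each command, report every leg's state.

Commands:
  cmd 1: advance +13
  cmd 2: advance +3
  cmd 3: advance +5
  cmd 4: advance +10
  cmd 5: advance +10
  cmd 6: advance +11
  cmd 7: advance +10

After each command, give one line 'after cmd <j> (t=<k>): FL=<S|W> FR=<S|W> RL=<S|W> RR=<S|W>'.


after cmd 1 (t=18): FL=W FR=S RL=S RR=W
after cmd 2 (t=21): FL=S FR=S RL=W RR=W
after cmd 3 (t=26): FL=W FR=W RL=W RR=S
after cmd 4 (t=36): FL=S FR=S RL=W RR=W
after cmd 5 (t=46): FL=W FR=W RL=W RR=W
after cmd 6 (t=57): FL=W FR=W RL=W RR=S
after cmd 7 (t=67): FL=W FR=S RL=S RR=W

start t=5: FL=S FR=S RL=W RR=W
cmd 1: advance +13 → t=18, phase=(14,0,3,11) → FL=W FR=S RL=S RR=W
cmd 2: advance +3 → t=21, phase=(1,3,6,14) → FL=S FR=S RL=W RR=W
cmd 3: advance +5 → t=26, phase=(6,8,11,3) → FL=W FR=W RL=W RR=S
cmd 4: advance +10 → t=36, phase=(0,2,5,13) → FL=S FR=S RL=W RR=W
cmd 5: advance +10 → t=46, phase=(10,12,15,7) → FL=W FR=W RL=W RR=W
cmd 6: advance +11 → t=57, phase=(5,7,10,2) → FL=W FR=W RL=W RR=S
cmd 7: advance +10 → t=67, phase=(15,1,4,12) → FL=W FR=S RL=S RR=W


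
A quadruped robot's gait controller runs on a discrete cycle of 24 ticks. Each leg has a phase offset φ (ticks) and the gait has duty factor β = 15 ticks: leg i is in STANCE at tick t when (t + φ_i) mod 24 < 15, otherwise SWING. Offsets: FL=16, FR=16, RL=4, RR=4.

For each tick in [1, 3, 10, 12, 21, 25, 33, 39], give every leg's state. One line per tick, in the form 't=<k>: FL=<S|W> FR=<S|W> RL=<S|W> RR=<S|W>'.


t=1: FL=W FR=W RL=S RR=S
t=3: FL=W FR=W RL=S RR=S
t=10: FL=S FR=S RL=S RR=S
t=12: FL=S FR=S RL=W RR=W
t=21: FL=S FR=S RL=S RR=S
t=25: FL=W FR=W RL=S RR=S
t=33: FL=S FR=S RL=S RR=S
t=39: FL=S FR=S RL=W RR=W

t=1: phase=(17,17,5,5) vs β=15 → FL=W FR=W RL=S RR=S
t=3: phase=(19,19,7,7) vs β=15 → FL=W FR=W RL=S RR=S
t=10: phase=(2,2,14,14) vs β=15 → FL=S FR=S RL=S RR=S
t=12: phase=(4,4,16,16) vs β=15 → FL=S FR=S RL=W RR=W
t=21: phase=(13,13,1,1) vs β=15 → FL=S FR=S RL=S RR=S
t=25: phase=(17,17,5,5) vs β=15 → FL=W FR=W RL=S RR=S
t=33: phase=(1,1,13,13) vs β=15 → FL=S FR=S RL=S RR=S
t=39: phase=(7,7,19,19) vs β=15 → FL=S FR=S RL=W RR=W


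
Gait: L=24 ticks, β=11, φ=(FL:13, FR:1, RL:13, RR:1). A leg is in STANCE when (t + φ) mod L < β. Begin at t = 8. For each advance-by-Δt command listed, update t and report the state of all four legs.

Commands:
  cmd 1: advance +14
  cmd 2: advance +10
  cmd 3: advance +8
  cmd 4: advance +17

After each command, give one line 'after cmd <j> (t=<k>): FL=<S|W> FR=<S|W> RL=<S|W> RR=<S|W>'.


after cmd 1 (t=22): FL=W FR=W RL=W RR=W
after cmd 2 (t=32): FL=W FR=S RL=W RR=S
after cmd 3 (t=40): FL=S FR=W RL=S RR=W
after cmd 4 (t=57): FL=W FR=S RL=W RR=S

start t=8: FL=W FR=S RL=W RR=S
cmd 1: advance +14 → t=22, phase=(11,23,11,23) → FL=W FR=W RL=W RR=W
cmd 2: advance +10 → t=32, phase=(21,9,21,9) → FL=W FR=S RL=W RR=S
cmd 3: advance +8 → t=40, phase=(5,17,5,17) → FL=S FR=W RL=S RR=W
cmd 4: advance +17 → t=57, phase=(22,10,22,10) → FL=W FR=S RL=W RR=S


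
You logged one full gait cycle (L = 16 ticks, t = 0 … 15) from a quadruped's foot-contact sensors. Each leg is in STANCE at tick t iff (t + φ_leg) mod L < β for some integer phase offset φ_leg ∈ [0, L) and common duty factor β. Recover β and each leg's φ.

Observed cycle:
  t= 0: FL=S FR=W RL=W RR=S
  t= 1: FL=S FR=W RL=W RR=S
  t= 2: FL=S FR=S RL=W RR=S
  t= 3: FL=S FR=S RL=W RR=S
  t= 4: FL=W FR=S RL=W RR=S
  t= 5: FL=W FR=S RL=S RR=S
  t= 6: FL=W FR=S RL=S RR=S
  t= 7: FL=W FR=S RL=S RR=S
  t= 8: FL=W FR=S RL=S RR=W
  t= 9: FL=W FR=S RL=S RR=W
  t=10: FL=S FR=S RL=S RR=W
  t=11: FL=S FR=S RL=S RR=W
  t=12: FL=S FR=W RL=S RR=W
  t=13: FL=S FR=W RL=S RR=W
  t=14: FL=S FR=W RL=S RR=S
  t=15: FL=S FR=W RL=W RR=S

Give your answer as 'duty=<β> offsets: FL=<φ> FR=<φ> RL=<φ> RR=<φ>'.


duty β = stance ticks per leg = 10
FL: stance ticks = 10; W→S at t=10 → φ=6
FR: stance ticks = 10; W→S at t=2 → φ=14
RL: stance ticks = 10; W→S at t=5 → φ=11
RR: stance ticks = 10; W→S at t=14 → φ=2

duty=10 offsets: FL=6 FR=14 RL=11 RR=2


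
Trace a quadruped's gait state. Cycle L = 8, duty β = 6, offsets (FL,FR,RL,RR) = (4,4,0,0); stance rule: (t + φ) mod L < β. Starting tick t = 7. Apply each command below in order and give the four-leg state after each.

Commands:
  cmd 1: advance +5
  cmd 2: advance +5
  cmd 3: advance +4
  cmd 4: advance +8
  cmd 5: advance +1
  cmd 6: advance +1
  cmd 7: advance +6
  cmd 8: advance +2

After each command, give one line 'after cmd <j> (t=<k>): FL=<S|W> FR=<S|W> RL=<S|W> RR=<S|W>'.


start t=7: FL=S FR=S RL=W RR=W
cmd 1: advance +5 → t=12, phase=(0,0,4,4) → FL=S FR=S RL=S RR=S
cmd 2: advance +5 → t=17, phase=(5,5,1,1) → FL=S FR=S RL=S RR=S
cmd 3: advance +4 → t=21, phase=(1,1,5,5) → FL=S FR=S RL=S RR=S
cmd 4: advance +8 → t=29, phase=(1,1,5,5) → FL=S FR=S RL=S RR=S
cmd 5: advance +1 → t=30, phase=(2,2,6,6) → FL=S FR=S RL=W RR=W
cmd 6: advance +1 → t=31, phase=(3,3,7,7) → FL=S FR=S RL=W RR=W
cmd 7: advance +6 → t=37, phase=(1,1,5,5) → FL=S FR=S RL=S RR=S
cmd 8: advance +2 → t=39, phase=(3,3,7,7) → FL=S FR=S RL=W RR=W

after cmd 1 (t=12): FL=S FR=S RL=S RR=S
after cmd 2 (t=17): FL=S FR=S RL=S RR=S
after cmd 3 (t=21): FL=S FR=S RL=S RR=S
after cmd 4 (t=29): FL=S FR=S RL=S RR=S
after cmd 5 (t=30): FL=S FR=S RL=W RR=W
after cmd 6 (t=31): FL=S FR=S RL=W RR=W
after cmd 7 (t=37): FL=S FR=S RL=S RR=S
after cmd 8 (t=39): FL=S FR=S RL=W RR=W


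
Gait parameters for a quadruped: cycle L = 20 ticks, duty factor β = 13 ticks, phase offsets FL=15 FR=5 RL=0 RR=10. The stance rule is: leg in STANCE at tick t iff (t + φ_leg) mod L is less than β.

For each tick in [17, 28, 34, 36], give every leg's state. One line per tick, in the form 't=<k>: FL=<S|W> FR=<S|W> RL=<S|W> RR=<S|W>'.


t=17: FL=S FR=S RL=W RR=S
t=28: FL=S FR=W RL=S RR=W
t=34: FL=S FR=W RL=W RR=S
t=36: FL=S FR=S RL=W RR=S

t=17: phase=(12,2,17,7) vs β=13 → FL=S FR=S RL=W RR=S
t=28: phase=(3,13,8,18) vs β=13 → FL=S FR=W RL=S RR=W
t=34: phase=(9,19,14,4) vs β=13 → FL=S FR=W RL=W RR=S
t=36: phase=(11,1,16,6) vs β=13 → FL=S FR=S RL=W RR=S


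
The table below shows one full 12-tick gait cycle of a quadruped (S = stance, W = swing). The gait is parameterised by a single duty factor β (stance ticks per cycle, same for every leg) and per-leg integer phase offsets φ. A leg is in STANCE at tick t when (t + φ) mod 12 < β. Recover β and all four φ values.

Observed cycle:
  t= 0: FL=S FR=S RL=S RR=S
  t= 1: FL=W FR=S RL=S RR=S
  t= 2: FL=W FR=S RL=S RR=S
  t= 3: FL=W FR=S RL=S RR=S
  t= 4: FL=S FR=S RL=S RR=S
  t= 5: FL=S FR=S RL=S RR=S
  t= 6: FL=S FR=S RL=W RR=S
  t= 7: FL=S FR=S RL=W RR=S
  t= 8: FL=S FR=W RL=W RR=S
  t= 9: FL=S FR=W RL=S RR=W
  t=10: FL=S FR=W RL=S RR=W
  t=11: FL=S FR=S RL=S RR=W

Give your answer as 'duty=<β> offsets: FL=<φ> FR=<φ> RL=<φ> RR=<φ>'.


duty=9 offsets: FL=8 FR=1 RL=3 RR=0

duty β = stance ticks per leg = 9
FL: stance ticks = 9; W→S at t=4 → φ=8
FR: stance ticks = 9; W→S at t=11 → φ=1
RL: stance ticks = 9; W→S at t=9 → φ=3
RR: stance ticks = 9; W→S at t=0 → φ=0


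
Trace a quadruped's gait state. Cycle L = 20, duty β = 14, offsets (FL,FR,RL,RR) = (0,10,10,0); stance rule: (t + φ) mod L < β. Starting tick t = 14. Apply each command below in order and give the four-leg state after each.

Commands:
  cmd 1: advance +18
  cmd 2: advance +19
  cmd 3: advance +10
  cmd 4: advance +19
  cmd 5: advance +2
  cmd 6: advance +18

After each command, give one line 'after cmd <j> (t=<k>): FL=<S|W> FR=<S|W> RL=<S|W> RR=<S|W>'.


after cmd 1 (t=32): FL=S FR=S RL=S RR=S
after cmd 2 (t=51): FL=S FR=S RL=S RR=S
after cmd 3 (t=61): FL=S FR=S RL=S RR=S
after cmd 4 (t=80): FL=S FR=S RL=S RR=S
after cmd 5 (t=82): FL=S FR=S RL=S RR=S
after cmd 6 (t=100): FL=S FR=S RL=S RR=S

start t=14: FL=W FR=S RL=S RR=W
cmd 1: advance +18 → t=32, phase=(12,2,2,12) → FL=S FR=S RL=S RR=S
cmd 2: advance +19 → t=51, phase=(11,1,1,11) → FL=S FR=S RL=S RR=S
cmd 3: advance +10 → t=61, phase=(1,11,11,1) → FL=S FR=S RL=S RR=S
cmd 4: advance +19 → t=80, phase=(0,10,10,0) → FL=S FR=S RL=S RR=S
cmd 5: advance +2 → t=82, phase=(2,12,12,2) → FL=S FR=S RL=S RR=S
cmd 6: advance +18 → t=100, phase=(0,10,10,0) → FL=S FR=S RL=S RR=S


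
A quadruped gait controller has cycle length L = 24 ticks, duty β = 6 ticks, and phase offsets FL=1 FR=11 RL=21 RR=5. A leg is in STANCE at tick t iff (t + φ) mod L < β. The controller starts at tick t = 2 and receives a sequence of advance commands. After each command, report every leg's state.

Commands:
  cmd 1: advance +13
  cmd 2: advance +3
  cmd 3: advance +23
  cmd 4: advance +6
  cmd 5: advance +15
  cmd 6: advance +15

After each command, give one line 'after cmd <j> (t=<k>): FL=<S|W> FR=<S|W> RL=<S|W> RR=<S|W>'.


start t=2: FL=S FR=W RL=W RR=W
cmd 1: advance +13 → t=15, phase=(16,2,12,20) → FL=W FR=S RL=W RR=W
cmd 2: advance +3 → t=18, phase=(19,5,15,23) → FL=W FR=S RL=W RR=W
cmd 3: advance +23 → t=41, phase=(18,4,14,22) → FL=W FR=S RL=W RR=W
cmd 4: advance +6 → t=47, phase=(0,10,20,4) → FL=S FR=W RL=W RR=S
cmd 5: advance +15 → t=62, phase=(15,1,11,19) → FL=W FR=S RL=W RR=W
cmd 6: advance +15 → t=77, phase=(6,16,2,10) → FL=W FR=W RL=S RR=W

after cmd 1 (t=15): FL=W FR=S RL=W RR=W
after cmd 2 (t=18): FL=W FR=S RL=W RR=W
after cmd 3 (t=41): FL=W FR=S RL=W RR=W
after cmd 4 (t=47): FL=S FR=W RL=W RR=S
after cmd 5 (t=62): FL=W FR=S RL=W RR=W
after cmd 6 (t=77): FL=W FR=W RL=S RR=W
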